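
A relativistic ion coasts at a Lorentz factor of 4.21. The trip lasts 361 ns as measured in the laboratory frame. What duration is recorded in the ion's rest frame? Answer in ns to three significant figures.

γ = 4.21
The interval measured in the laboratory frame is the dilated one; the clock in the ion's rest frame measures the proper time τ = Δt/γ = 361/4.210 ns.

τ = 85.7 ns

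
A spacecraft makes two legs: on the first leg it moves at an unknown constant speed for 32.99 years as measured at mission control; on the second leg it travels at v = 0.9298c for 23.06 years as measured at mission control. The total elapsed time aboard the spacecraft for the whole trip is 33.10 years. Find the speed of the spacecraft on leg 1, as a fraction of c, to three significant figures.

β = 0.666

Leg 1: speed unknown; τ_1 = 32.99/γ_1.
Leg 2: γ = 1/√(1 − 0.9298²) = 1/√0.1355 = 2.717; τ_2 = 23.06/2.717 = 8.488 years.
Total proper time: τ_1 + 8.488 = 33.10, so τ_1 = 33.10 − 8.488 = 24.61 years.
γ_1 = 32.99/24.61 = 1.340; β = √(1 − 1/γ²) = √0.4434.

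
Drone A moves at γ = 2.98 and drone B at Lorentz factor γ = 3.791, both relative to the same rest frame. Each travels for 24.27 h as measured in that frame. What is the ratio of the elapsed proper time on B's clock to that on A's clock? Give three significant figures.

τ_B/τ_A = 0.786

A: γ = 2.98. B: γ = 3.791.
τ_A/τ_B = γ_B/γ_A = 3.791/2.980 = 1.272, so τ_B/τ_A = 0.7861.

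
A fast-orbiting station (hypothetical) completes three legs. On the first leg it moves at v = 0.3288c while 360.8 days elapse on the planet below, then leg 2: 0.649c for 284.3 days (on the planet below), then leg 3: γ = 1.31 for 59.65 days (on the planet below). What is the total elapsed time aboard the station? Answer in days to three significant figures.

τ = 603 days

Leg 1: γ = 1/√(1 − 0.3288²) = 1/√0.8919 = 1.059; τ_1 = 360.8/1.059 = 340.7 days.
Leg 2: γ = 1/√(1 − 0.649²) = 1/√0.5788 = 1.314; τ_2 = 284.3/1.314 = 216.3 days.
Leg 3: γ = 1.31; τ_3 = 59.65/1.310 = 45.53 days.
Total: 340.7 + 216.3 + 45.53 days.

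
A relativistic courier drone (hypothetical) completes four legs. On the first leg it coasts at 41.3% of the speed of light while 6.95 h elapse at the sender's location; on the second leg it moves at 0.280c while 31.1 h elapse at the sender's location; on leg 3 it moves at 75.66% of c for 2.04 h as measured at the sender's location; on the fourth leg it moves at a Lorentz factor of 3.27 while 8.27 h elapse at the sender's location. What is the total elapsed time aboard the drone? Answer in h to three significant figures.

τ = 40.0 h

Leg 1: β = 0.413; γ = 1/√(1 − 0.413²) = 1/√0.8294 = 1.098; τ_1 = 6.95/1.098 = 6.330 h.
Leg 2: γ = 1/√(1 − 0.280²) = 25/24 ≈ 1.042; τ_2 = 31.1/1.042 = 29.86 h.
Leg 3: β = 0.7566; γ = 1/√(1 − 0.7566²) = 1/√0.4276 = 1.529; τ_3 = 2.04/1.529 = 1.334 h.
Leg 4: γ = 3.27; τ_4 = 8.27/3.270 = 2.529 h.
Total: 6.330 + 29.86 + 1.334 + 2.529 h.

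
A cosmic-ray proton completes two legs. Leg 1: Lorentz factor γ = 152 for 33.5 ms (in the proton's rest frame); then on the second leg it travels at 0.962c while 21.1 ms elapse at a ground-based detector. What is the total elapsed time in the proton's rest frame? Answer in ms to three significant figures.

τ = 39.3 ms

Leg 1: 33.5 ms is already measured in the proton's rest frame.
Leg 2: γ = 1/√(1 − 0.962²) = 1/√0.07456 = 3.662; τ_2 = 21.1/3.662 = 5.761 ms.
Total: 33.50 + 5.761 ms.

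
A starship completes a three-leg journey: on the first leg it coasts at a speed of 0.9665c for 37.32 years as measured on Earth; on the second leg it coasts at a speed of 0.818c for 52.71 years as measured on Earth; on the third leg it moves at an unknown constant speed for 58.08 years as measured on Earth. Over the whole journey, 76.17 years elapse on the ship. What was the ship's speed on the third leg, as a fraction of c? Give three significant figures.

Leg 1: γ = 1/√(1 − 0.9665²) = 1/√0.06588 = 3.896; τ_1 = 37.32/3.896 = 9.579 years.
Leg 2: γ = 1/√(1 − 0.818²) = 1/√0.3309 = 1.738; τ_2 = 52.71/1.738 = 30.32 years.
Leg 3: speed unknown; τ_3 = 58.08/γ_3.
Total proper time: 9.579 + 30.32 + τ_3 = 76.17, so τ_3 = 76.17 − 39.90 = 36.27 years.
γ_3 = 58.08/36.27 = 1.601; β = √(1 − 1/γ²) = √0.6100.

β = 0.781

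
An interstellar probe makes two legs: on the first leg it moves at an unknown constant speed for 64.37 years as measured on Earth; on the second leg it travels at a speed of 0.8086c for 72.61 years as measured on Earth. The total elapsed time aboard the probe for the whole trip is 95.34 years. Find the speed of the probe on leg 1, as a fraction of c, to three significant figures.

Leg 1: speed unknown; τ_1 = 64.37/γ_1.
Leg 2: γ = 1/√(1 − 0.8086²) = 1/√0.3462 = 1.700; τ_2 = 72.61/1.700 = 42.72 years.
Total proper time: τ_1 + 42.72 = 95.34, so τ_1 = 95.34 − 42.72 = 52.62 years.
γ_1 = 64.37/52.62 = 1.223; β = √(1 − 1/γ²) = √0.3318.

β = 0.576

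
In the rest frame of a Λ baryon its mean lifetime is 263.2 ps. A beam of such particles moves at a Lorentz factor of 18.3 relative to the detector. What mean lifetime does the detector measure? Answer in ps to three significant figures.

Δt = 4820 ps

γ = 18.3
The rest-frame lifetime is the proper time; the lab measures the dilated interval Δt = γτ₀ = 18.30 × 263.2 ps.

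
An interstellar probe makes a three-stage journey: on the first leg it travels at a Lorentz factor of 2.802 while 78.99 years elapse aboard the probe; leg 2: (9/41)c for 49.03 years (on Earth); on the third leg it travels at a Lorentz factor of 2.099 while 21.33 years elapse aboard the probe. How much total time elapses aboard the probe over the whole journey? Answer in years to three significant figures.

Leg 1: 78.99 years is already measured aboard the probe.
Leg 2: γ = 1/√(1 − (9/41)²) = 41/40 = 1.025; τ_2 = 49.03/1.025 = 47.83 years.
Leg 3: 21.33 years is already measured aboard the probe.
Total: 78.99 + 47.83 + 21.33 years.

τ = 148 years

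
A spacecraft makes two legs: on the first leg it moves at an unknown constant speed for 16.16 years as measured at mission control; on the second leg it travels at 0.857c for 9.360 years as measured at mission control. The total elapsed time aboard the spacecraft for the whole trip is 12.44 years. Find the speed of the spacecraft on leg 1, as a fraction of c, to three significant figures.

β = 0.882

Leg 1: speed unknown; τ_1 = 16.16/γ_1.
Leg 2: γ = 1/√(1 − 0.857²) = 1/√0.2656 = 1.941; τ_2 = 9.360/1.941 = 4.823 years.
Total proper time: τ_1 + 4.823 = 12.44, so τ_1 = 12.44 − 4.823 = 7.617 years.
γ_1 = 16.16/7.617 = 2.122; β = √(1 − 1/γ²) = √0.7779.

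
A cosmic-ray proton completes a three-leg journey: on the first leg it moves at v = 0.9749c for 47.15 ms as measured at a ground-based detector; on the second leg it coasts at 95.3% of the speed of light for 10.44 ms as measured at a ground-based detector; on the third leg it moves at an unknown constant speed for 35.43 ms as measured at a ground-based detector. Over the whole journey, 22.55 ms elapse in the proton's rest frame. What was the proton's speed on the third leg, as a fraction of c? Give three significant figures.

Leg 1: γ = 1/√(1 − 0.9749²) = 1/√0.04957 = 4.491; τ_1 = 47.15/4.491 = 10.50 ms.
Leg 2: β = 0.953; γ = 1/√(1 − 0.953²) = 1/√0.09179 = 3.301; τ_2 = 10.44/3.301 = 3.163 ms.
Leg 3: speed unknown; τ_3 = 35.43/γ_3.
Total proper time: 10.50 + 3.163 + τ_3 = 22.55, so τ_3 = 22.55 − 13.66 = 8.889 ms.
γ_3 = 35.43/8.889 = 3.986; β = √(1 − 1/γ²) = √0.9370.

β = 0.968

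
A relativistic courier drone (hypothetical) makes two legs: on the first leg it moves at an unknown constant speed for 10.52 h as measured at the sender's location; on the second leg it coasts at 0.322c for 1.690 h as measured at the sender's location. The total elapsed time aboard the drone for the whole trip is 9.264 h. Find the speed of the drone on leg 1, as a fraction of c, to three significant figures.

β = 0.685

Leg 1: speed unknown; τ_1 = 10.52/γ_1.
Leg 2: γ = 1/√(1 − 0.322²) = 1/√0.8963 = 1.056; τ_2 = 1.690/1.056 = 1.600 h.
Total proper time: τ_1 + 1.600 = 9.264, so τ_1 = 9.264 − 1.600 = 7.664 h.
γ_1 = 10.52/7.664 = 1.373; β = √(1 − 1/γ²) = √0.4693.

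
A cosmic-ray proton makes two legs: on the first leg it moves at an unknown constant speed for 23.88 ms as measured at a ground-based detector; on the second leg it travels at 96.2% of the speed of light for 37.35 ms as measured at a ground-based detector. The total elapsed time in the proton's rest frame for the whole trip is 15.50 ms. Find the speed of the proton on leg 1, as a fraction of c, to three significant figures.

β = 0.975

Leg 1: speed unknown; τ_1 = 23.88/γ_1.
Leg 2: β = 0.962; γ = 1/√(1 − 0.962²) = 1/√0.07456 = 3.662; τ_2 = 37.35/3.662 = 10.20 ms.
Total proper time: τ_1 + 10.20 = 15.50, so τ_1 = 15.50 − 10.20 = 5.302 ms.
γ_1 = 23.88/5.302 = 4.504; β = √(1 − 1/γ²) = √0.9507.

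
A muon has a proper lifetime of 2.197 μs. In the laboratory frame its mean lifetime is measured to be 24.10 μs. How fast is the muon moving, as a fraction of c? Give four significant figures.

v = 0.9958c

γ = Δt/τ₀ = 24.10/2.197 = 10.97
β = √(1 − 1/γ²) = √(1 − 0.008310) = √0.9917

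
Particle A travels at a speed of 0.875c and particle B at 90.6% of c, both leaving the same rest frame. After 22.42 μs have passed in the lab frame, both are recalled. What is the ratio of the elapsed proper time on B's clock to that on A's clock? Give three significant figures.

τ_B/τ_A = 0.874

A: γ = 1/√(1 − 0.875²) = 1/√0.2344 = 2.066. B: β = 0.906; γ = 1/√(1 − 0.906²) = 1/√0.1792 = 2.363.
τ_A/τ_B = γ_B/γ_A = 2.363/2.066 = 1.144, so τ_B/τ_A = 0.8743.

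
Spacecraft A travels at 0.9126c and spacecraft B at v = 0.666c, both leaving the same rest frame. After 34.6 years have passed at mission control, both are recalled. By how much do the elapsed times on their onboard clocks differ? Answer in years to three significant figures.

A: γ = 1/√(1 − 0.9126²) = 1/√0.1672 = 2.446; τ_A = 34.6/2.446 = 14.15 years.
B: γ = 1/√(1 − 0.666²) = 1/√0.5564 = 1.341; τ_B = 34.6/1.341 = 25.81 years.

|τ_A − τ_B| = 11.7 years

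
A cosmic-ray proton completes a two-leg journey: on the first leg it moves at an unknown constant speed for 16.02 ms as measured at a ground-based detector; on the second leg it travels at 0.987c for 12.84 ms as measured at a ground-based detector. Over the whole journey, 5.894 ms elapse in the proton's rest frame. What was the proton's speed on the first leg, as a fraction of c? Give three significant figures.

Leg 1: speed unknown; τ_1 = 16.02/γ_1.
Leg 2: γ = 1/√(1 − 0.987²) = 1/√0.02583 = 6.222; τ_2 = 12.84/6.222 = 2.064 ms.
Total proper time: τ_1 + 2.064 = 5.894, so τ_1 = 5.894 − 2.064 = 3.830 ms.
γ_1 = 16.02/3.830 = 4.182; β = √(1 − 1/γ²) = √0.9428.

β = 0.971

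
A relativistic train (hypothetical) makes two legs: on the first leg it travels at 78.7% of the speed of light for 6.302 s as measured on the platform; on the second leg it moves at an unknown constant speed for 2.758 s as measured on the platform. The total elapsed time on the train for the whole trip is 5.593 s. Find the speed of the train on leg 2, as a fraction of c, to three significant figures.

Leg 1: β = 0.787; γ = 1/√(1 − 0.787²) = 1/√0.3806 = 1.621; τ_1 = 6.302/1.621 = 3.888 s.
Leg 2: speed unknown; τ_2 = 2.758/γ_2.
Total proper time: 3.888 + τ_2 = 5.593, so τ_2 = 5.593 − 3.888 = 1.705 s.
γ_2 = 2.758/1.705 = 1.618; β = √(1 − 1/γ²) = √0.6178.

β = 0.786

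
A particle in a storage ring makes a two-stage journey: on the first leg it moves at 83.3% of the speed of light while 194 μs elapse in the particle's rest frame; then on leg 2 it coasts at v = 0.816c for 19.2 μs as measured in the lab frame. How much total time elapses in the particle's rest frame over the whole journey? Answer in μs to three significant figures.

Leg 1: 194 μs is already measured in the particle's rest frame.
Leg 2: γ = 1/√(1 − 0.816²) = 1/√0.3341 = 1.730; τ_2 = 19.2/1.730 = 11.10 μs.
Total: 194.0 + 11.10 μs.

τ = 205 μs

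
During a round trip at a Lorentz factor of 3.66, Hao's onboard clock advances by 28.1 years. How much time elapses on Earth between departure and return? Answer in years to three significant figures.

γ = 3.66
Earth-frame duration is the dilated interval: Δt = γτ = 3.660 × 28.1 years.

Δt = 103 years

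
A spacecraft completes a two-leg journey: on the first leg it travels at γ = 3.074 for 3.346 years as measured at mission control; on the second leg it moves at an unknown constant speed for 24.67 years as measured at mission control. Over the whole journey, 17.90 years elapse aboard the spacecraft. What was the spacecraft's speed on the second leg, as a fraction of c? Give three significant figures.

Leg 1: γ = 3.074; τ_1 = 3.346/3.074 = 1.088 years.
Leg 2: speed unknown; τ_2 = 24.67/γ_2.
Total proper time: 1.088 + τ_2 = 17.90, so τ_2 = 17.90 − 1.088 = 16.81 years.
γ_2 = 24.67/16.81 = 1.467; β = √(1 − 1/γ²) = √0.5356.

β = 0.732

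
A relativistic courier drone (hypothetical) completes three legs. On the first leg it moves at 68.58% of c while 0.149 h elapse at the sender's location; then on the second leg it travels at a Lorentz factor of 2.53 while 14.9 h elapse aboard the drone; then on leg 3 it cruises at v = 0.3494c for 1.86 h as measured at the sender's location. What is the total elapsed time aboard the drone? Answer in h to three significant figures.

Leg 1: β = 0.6858; γ = 1/√(1 − 0.6858²) = 1/√0.5297 = 1.374; τ_1 = 0.149/1.374 = 0.1084 h.
Leg 2: 14.9 h is already measured aboard the drone.
Leg 3: γ = 1/√(1 − 0.3494²) = 1/√0.8779 = 1.067; τ_3 = 1.86/1.067 = 1.743 h.
Total: 0.1084 + 14.90 + 1.743 h.

τ = 16.8 h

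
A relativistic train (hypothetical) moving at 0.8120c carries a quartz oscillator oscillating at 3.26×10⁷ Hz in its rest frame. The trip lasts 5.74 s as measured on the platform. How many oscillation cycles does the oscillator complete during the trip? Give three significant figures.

N = 1.09×10⁸

γ = 1/√(1 − 0.8120²) = 1/√0.3407 = 1.713
The oscillator's own cycle count is N = f × τ where τ is the proper time on the train. τ = Δt/γ = 5.74/1.713 = 3.350 s = 3.350×10⁰ s.
N = 3.26×10⁷ × 3.350×10⁰ = 1.092×10⁸.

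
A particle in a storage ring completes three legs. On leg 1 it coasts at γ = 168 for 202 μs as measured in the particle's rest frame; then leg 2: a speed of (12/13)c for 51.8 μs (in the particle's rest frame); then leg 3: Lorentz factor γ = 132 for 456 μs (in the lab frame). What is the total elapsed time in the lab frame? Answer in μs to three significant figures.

Δt = 3.45×10⁴ μs

Leg 1: γ = 168; Δt_1 = 168.0 × 202 = 3.394×10⁴ μs.
Leg 2: γ = 1/√(1 − (12/13)²) = 13/5 = 2.600; Δt_2 = 2.600 × 51.8 = 134.7 μs.
Leg 3: 456 μs is already measured in the lab frame.
Total: 3.394×10⁴ + 134.7 + 456.0 μs.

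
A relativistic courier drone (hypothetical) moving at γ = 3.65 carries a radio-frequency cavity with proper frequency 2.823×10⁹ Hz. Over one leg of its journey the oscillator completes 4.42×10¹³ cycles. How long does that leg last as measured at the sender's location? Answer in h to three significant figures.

γ = 3.65
Proper time for N cycles: τ = N/f = 4.42×10¹³/(2.823×10⁹) = 1.566×10⁴ s = 4.349 h.
Lab-frame duration Δt = γτ = 3.650 × 4.349 = 15.87 h.

Δt = 15.9 h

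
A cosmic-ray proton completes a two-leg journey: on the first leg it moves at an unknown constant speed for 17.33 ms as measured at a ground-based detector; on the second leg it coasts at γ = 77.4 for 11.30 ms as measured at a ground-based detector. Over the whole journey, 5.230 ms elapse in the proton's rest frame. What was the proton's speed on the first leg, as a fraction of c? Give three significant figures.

Leg 1: speed unknown; τ_1 = 17.33/γ_1.
Leg 2: γ = 77.4; τ_2 = 11.30/77.40 = 0.1460 ms.
Total proper time: τ_1 + 0.1460 = 5.230, so τ_1 = 5.230 − 0.1460 = 5.084 ms.
γ_1 = 17.33/5.084 = 3.409; β = √(1 − 1/γ²) = √0.9139.

β = 0.956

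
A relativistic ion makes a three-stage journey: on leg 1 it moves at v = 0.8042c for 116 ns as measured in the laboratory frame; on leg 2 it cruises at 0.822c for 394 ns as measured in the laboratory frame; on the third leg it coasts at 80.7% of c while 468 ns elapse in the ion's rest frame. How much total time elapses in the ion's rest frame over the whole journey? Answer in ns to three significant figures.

τ = 761 ns

Leg 1: γ = 1/√(1 − 0.8042²) = 1/√0.3533 = 1.682; τ_1 = 116/1.682 = 68.95 ns.
Leg 2: γ = 1/√(1 − 0.822²) = 1/√0.3243 = 1.756; τ_2 = 394/1.756 = 224.4 ns.
Leg 3: 468 ns is already measured in the ion's rest frame.
Total: 68.95 + 224.4 + 468.0 ns.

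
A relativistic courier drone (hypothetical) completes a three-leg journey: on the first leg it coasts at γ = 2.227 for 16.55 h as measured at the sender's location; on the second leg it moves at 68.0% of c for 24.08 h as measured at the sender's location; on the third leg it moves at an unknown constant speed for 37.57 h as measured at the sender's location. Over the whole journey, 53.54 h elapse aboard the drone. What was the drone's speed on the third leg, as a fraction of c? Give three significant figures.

β = 0.653

Leg 1: γ = 2.227; τ_1 = 16.55/2.227 = 7.432 h.
Leg 2: β = 0.680; γ = 1/√(1 − 0.680²) = 1/√0.5376 = 1.364; τ_2 = 24.08/1.364 = 17.66 h.
Leg 3: speed unknown; τ_3 = 37.57/γ_3.
Total proper time: 7.432 + 17.66 + τ_3 = 53.54, so τ_3 = 53.54 − 25.09 = 28.45 h.
γ_3 = 37.57/28.45 = 1.320; β = √(1 − 1/γ²) = √0.4265.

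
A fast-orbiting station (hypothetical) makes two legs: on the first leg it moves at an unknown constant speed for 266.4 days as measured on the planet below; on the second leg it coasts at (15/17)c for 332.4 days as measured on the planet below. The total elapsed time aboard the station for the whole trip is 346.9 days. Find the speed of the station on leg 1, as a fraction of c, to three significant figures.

β = 0.699

Leg 1: speed unknown; τ_1 = 266.4/γ_1.
Leg 2: γ = 1/√(1 − (15/17)²) = 17/8 = 2.125; τ_2 = 332.4/2.125 = 156.4 days.
Total proper time: τ_1 + 156.4 = 346.9, so τ_1 = 346.9 − 156.4 = 190.5 days.
γ_1 = 266.4/190.5 = 1.399; β = √(1 − 1/γ²) = √0.4888.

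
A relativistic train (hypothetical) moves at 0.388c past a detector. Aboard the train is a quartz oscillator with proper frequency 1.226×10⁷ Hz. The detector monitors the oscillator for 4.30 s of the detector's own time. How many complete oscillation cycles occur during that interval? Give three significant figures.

γ = 1/√(1 − 0.388²) = 1/√0.8495 = 1.085
During 4.30 s of lab time, the oscillator's proper time advances by τ = Δt/γ = 4.30/1.085 = 3.963 s = 3.963×10⁰ s.
N = f × τ = 1.226×10⁷ × 3.963×10⁰ = 4.859×10⁷.

N = 4.86×10⁷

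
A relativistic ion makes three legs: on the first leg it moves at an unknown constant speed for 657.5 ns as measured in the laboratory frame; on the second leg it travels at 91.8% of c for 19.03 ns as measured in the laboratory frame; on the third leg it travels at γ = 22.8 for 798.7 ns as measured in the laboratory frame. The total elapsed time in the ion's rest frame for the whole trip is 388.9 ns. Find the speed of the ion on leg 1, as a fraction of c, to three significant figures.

β = 0.850

Leg 1: speed unknown; τ_1 = 657.5/γ_1.
Leg 2: β = 0.918; γ = 1/√(1 − 0.918²) = 1/√0.1573 = 2.522; τ_2 = 19.03/2.522 = 7.547 ns.
Leg 3: γ = 22.8; τ_3 = 798.7/22.80 = 35.03 ns.
Total proper time: τ_1 + 7.547 + 35.03 = 388.9, so τ_1 = 388.9 − 42.58 = 346.3 ns.
γ_1 = 657.5/346.3 = 1.899; β = √(1 − 1/γ²) = √0.7226.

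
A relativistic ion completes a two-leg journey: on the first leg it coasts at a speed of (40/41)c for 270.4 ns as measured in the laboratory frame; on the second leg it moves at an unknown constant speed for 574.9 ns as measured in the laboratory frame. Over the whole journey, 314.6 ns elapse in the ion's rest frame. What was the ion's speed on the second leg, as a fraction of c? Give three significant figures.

β = 0.896

Leg 1: γ = 1/√(1 − (40/41)²) = 41/9 ≈ 4.556; τ_1 = 270.4/4.556 = 59.36 ns.
Leg 2: speed unknown; τ_2 = 574.9/γ_2.
Total proper time: 59.36 + τ_2 = 314.6, so τ_2 = 314.6 − 59.36 = 255.2 ns.
γ_2 = 574.9/255.2 = 2.252; β = √(1 − 1/γ²) = √0.8029.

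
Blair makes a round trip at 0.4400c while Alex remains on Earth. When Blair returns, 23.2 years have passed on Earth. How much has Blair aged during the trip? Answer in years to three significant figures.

γ = 1/√(1 − 0.4400²) = 1/√0.8064 = 1.114
Blair's clock measures proper time along the trip: τ = Δt/γ = 23.2/1.114 years.

τ = 20.8 years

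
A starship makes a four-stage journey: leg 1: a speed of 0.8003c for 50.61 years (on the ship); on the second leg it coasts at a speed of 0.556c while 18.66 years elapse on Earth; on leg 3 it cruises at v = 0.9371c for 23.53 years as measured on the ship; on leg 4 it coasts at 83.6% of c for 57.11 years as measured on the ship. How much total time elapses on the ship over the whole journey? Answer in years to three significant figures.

Leg 1: 50.61 years is already measured on the ship.
Leg 2: γ = 1/√(1 − 0.556²) = 1/√0.6909 = 1.203; τ_2 = 18.66/1.203 = 15.51 years.
Leg 3: 23.53 years is already measured on the ship.
Leg 4: 57.11 years is already measured on the ship.
Total: 50.61 + 15.51 + 23.53 + 57.11 years.

τ = 147 years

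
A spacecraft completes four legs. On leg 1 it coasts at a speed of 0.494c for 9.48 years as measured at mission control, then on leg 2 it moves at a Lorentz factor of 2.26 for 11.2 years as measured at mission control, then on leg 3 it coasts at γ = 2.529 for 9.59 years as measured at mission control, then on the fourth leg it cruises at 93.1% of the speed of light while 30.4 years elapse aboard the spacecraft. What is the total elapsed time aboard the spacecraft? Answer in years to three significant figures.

Leg 1: γ = 1/√(1 − 0.494²) = 1/√0.7560 = 1.150; τ_1 = 9.48/1.150 = 8.242 years.
Leg 2: γ = 2.26; τ_2 = 11.2/2.260 = 4.956 years.
Leg 3: γ = 2.529; τ_3 = 9.59/2.529 = 3.792 years.
Leg 4: 30.4 years is already measured aboard the spacecraft.
Total: 8.242 + 4.956 + 3.792 + 30.40 years.

τ = 47.4 years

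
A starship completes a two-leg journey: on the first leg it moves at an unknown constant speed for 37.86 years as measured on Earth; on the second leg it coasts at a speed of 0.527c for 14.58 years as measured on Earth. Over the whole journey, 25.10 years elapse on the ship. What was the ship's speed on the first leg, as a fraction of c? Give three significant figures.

β = 0.942

Leg 1: speed unknown; τ_1 = 37.86/γ_1.
Leg 2: γ = 1/√(1 − 0.527²) = 1/√0.7223 = 1.177; τ_2 = 14.58/1.177 = 12.39 years.
Total proper time: τ_1 + 12.39 = 25.10, so τ_1 = 25.10 − 12.39 = 12.71 years.
γ_1 = 37.86/12.71 = 2.979; β = √(1 − 1/γ²) = √0.8873.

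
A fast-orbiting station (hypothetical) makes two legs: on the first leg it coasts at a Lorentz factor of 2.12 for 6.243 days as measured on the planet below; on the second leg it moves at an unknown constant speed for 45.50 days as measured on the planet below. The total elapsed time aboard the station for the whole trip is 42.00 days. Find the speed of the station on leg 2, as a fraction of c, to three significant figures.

β = 0.513

Leg 1: γ = 2.12; τ_1 = 6.243/2.120 = 2.945 days.
Leg 2: speed unknown; τ_2 = 45.50/γ_2.
Total proper time: 2.945 + τ_2 = 42.00, so τ_2 = 42.00 − 2.945 = 39.06 days.
γ_2 = 45.50/39.06 = 1.165; β = √(1 − 1/γ²) = √0.2632.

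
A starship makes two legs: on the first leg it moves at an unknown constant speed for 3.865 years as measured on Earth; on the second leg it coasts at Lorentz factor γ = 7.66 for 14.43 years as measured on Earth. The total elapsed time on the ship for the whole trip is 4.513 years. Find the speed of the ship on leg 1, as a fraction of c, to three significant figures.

β = 0.733

Leg 1: speed unknown; τ_1 = 3.865/γ_1.
Leg 2: γ = 7.66; τ_2 = 14.43/7.660 = 1.884 years.
Total proper time: τ_1 + 1.884 = 4.513, so τ_1 = 4.513 − 1.884 = 2.629 years.
γ_1 = 3.865/2.629 = 1.470; β = √(1 − 1/γ²) = √0.5373.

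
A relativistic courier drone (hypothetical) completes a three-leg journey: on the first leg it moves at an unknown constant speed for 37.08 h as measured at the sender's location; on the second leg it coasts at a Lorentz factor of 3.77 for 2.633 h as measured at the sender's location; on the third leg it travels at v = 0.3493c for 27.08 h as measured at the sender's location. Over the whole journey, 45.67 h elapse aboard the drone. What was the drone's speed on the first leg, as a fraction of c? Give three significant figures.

Leg 1: speed unknown; τ_1 = 37.08/γ_1.
Leg 2: γ = 3.77; τ_2 = 2.633/3.770 = 0.6984 h.
Leg 3: γ = 1/√(1 − 0.3493²) = 1/√0.8780 = 1.067; τ_3 = 27.08/1.067 = 25.37 h.
Total proper time: τ_1 + 0.6984 + 25.37 = 45.67, so τ_1 = 45.67 − 26.07 = 19.60 h.
γ_1 = 37.08/19.60 = 1.892; β = √(1 − 1/γ²) = √0.7207.

β = 0.849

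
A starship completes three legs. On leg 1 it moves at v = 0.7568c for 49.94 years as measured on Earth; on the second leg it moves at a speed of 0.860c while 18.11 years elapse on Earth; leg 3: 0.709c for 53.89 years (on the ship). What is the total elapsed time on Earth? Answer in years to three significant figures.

Δt = 144 years

Leg 1: 49.94 years is already measured on Earth.
Leg 2: 18.11 years is already measured on Earth.
Leg 3: γ = 1/√(1 − 0.709²) = 1/√0.4973 = 1.418; Δt_3 = 1.418 × 53.89 = 76.42 years.
Total: 49.94 + 18.11 + 76.42 years.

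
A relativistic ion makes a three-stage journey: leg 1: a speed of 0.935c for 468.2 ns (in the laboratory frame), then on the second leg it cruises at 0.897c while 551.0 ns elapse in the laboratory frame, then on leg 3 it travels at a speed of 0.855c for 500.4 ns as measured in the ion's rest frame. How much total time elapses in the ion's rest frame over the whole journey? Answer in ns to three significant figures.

τ = 910 ns

Leg 1: γ = 1/√(1 − 0.935²) = 1/√0.1258 = 2.820; τ_1 = 468.2/2.820 = 166.0 ns.
Leg 2: γ = 1/√(1 − 0.897²) = 1/√0.1954 = 2.262; τ_2 = 551.0/2.262 = 243.6 ns.
Leg 3: 500.4 ns is already measured in the ion's rest frame.
Total: 166.0 + 243.6 + 500.4 ns.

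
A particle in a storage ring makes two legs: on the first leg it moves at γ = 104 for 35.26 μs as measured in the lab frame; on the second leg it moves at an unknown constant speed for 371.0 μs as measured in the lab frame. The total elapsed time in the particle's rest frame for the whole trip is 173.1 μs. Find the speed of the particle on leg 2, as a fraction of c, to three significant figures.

β = 0.885

Leg 1: γ = 104; τ_1 = 35.26/104.0 = 0.3390 μs.
Leg 2: speed unknown; τ_2 = 371.0/γ_2.
Total proper time: 0.3390 + τ_2 = 173.1, so τ_2 = 173.1 − 0.3390 = 172.8 μs.
γ_2 = 371.0/172.8 = 2.147; β = √(1 − 1/γ²) = √0.7832.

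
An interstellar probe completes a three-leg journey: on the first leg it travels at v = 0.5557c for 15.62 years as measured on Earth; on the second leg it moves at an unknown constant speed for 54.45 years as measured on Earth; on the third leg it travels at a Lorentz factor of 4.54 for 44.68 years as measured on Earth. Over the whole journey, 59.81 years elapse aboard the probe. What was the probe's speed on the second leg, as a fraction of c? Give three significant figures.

Leg 1: γ = 1/√(1 − 0.5557²) = 1/√0.6912 = 1.203; τ_1 = 15.62/1.203 = 12.99 years.
Leg 2: speed unknown; τ_2 = 54.45/γ_2.
Leg 3: γ = 4.54; τ_3 = 44.68/4.540 = 9.841 years.
Total proper time: 12.99 + τ_2 + 9.841 = 59.81, so τ_2 = 59.81 − 22.83 = 36.98 years.
γ_2 = 54.45/36.98 = 1.472; β = √(1 − 1/γ²) = √0.5387.

β = 0.734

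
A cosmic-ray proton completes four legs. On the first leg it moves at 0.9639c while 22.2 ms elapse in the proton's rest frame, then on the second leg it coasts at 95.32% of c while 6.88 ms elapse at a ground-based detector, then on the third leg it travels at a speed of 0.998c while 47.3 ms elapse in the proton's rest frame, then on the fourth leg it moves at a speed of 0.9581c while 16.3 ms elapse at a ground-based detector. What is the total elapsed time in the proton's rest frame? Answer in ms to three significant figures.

Leg 1: 22.2 ms is already measured in the proton's rest frame.
Leg 2: β = 0.9532; γ = 1/√(1 − 0.9532²) = 1/√0.09141 = 3.308; τ_2 = 6.88/3.308 = 2.080 ms.
Leg 3: 47.3 ms is already measured in the proton's rest frame.
Leg 4: γ = 1/√(1 − 0.9581²) = 1/√0.08204 = 3.491; τ_4 = 16.3/3.491 = 4.669 ms.
Total: 22.20 + 2.080 + 47.30 + 4.669 ms.

τ = 76.2 ms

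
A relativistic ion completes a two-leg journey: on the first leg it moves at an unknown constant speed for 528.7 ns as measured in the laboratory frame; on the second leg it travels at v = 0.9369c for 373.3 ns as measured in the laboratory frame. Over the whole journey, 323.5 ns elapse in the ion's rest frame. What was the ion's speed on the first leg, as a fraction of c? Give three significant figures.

Leg 1: speed unknown; τ_1 = 528.7/γ_1.
Leg 2: γ = 1/√(1 − 0.9369²) = 1/√0.1222 = 2.860; τ_2 = 373.3/2.860 = 130.5 ns.
Total proper time: τ_1 + 130.5 = 323.5, so τ_1 = 323.5 − 130.5 = 193.0 ns.
γ_1 = 528.7/193.0 = 2.739; β = √(1 − 1/γ²) = √0.8667.

β = 0.931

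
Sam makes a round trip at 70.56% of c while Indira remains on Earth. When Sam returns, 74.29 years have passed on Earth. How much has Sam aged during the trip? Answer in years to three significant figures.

β = 0.7056; γ = 1/√(1 − 0.7056²) = 1/√0.5021 = 1.411
Sam's clock measures proper time along the trip: τ = Δt/γ = 74.29/1.411 years.

τ = 52.6 years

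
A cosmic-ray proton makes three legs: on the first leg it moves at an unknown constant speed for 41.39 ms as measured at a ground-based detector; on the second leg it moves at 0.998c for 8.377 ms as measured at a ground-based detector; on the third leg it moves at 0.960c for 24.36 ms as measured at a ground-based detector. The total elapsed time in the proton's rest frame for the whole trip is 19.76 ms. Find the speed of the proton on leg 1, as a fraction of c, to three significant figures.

β = 0.954

Leg 1: speed unknown; τ_1 = 41.39/γ_1.
Leg 2: γ = 1/√(1 − 0.998²) = 1/√0.003996 = 15.82; τ_2 = 8.377/15.82 = 0.5295 ms.
Leg 3: γ = 1/√(1 − 0.960²) = 25/7 ≈ 3.571; τ_3 = 24.36/3.571 = 6.821 ms.
Total proper time: τ_1 + 0.5295 + 6.821 = 19.76, so τ_1 = 19.76 − 7.350 = 12.41 ms.
γ_1 = 41.39/12.41 = 3.335; β = √(1 − 1/γ²) = √0.9101.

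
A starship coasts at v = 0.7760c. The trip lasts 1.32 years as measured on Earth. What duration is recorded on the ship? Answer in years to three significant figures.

γ = 1/√(1 − 0.7760²) = 1/√0.3978 = 1.585
The interval measured on Earth is the dilated one; the clock on the ship measures the proper time τ = Δt/γ = 1.32/1.585 years.

τ = 0.833 years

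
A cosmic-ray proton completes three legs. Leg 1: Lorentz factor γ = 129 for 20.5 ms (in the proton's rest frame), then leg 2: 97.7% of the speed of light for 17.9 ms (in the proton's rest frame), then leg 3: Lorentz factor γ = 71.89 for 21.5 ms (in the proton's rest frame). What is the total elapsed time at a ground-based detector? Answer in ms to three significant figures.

Leg 1: γ = 129; Δt_1 = 129.0 × 20.5 = 2644 ms.
Leg 2: β = 0.977; γ = 1/√(1 − 0.977²) = 1/√0.04547 = 4.690; Δt_2 = 4.690 × 17.9 = 83.94 ms.
Leg 3: γ = 71.89; Δt_3 = 71.89 × 21.5 = 1546 ms.
Total: 2644 + 83.94 + 1546 ms.

Δt = 4270 ms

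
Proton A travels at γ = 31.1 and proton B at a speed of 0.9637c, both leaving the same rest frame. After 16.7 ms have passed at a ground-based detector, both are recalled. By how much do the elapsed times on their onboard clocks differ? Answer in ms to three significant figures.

|τ_A − τ_B| = 3.92 ms

A: γ = 31.1; τ_A = 16.7/31.10 = 0.5370 ms.
B: γ = 1/√(1 − 0.9637²) = 1/√0.07128 = 3.745; τ_B = 16.7/3.745 = 4.459 ms.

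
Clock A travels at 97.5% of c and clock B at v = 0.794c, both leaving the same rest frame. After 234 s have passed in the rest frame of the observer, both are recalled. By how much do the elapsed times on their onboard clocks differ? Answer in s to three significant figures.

|τ_A − τ_B| = 90.3 s

A: β = 0.975; γ = 1/√(1 − 0.975²) = 1/√0.04938 = 4.500; τ_A = 234/4.500 = 52.00 s.
B: γ = 1/√(1 − 0.794²) = 1/√0.3696 = 1.645; τ_B = 234/1.645 = 142.3 s.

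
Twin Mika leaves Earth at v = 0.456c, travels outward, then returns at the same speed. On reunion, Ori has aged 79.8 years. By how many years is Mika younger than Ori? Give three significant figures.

Δt − τ = 8.78 years

γ = 1/√(1 − 0.456²) = 1/√0.7921 = 1.124
Mika's elapsed proper time: τ = 79.8/1.124 = 71.02 years.
Age gap = Δt − τ = 79.8 − 71.02 years.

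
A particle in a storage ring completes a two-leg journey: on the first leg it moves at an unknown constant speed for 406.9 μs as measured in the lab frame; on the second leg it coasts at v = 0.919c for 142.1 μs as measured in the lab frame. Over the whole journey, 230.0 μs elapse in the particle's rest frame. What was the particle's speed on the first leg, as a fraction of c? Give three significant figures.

Leg 1: speed unknown; τ_1 = 406.9/γ_1.
Leg 2: γ = 1/√(1 − 0.919²) = 1/√0.1554 = 2.536; τ_2 = 142.1/2.536 = 56.02 μs.
Total proper time: τ_1 + 56.02 = 230.0, so τ_1 = 230.0 − 56.02 = 174.0 μs.
γ_1 = 406.9/174.0 = 2.339; β = √(1 − 1/γ²) = √0.8172.

β = 0.904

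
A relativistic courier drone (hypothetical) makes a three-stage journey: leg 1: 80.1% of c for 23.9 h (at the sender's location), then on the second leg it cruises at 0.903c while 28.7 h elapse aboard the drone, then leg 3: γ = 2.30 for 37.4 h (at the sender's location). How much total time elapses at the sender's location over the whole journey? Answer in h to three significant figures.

Δt = 128 h

Leg 1: 23.9 h is already measured at the sender's location.
Leg 2: γ = 1/√(1 − 0.903²) = 1/√0.1846 = 2.328; Δt_2 = 2.328 × 28.7 = 66.80 h.
Leg 3: 37.4 h is already measured at the sender's location.
Total: 23.90 + 66.80 + 37.40 h.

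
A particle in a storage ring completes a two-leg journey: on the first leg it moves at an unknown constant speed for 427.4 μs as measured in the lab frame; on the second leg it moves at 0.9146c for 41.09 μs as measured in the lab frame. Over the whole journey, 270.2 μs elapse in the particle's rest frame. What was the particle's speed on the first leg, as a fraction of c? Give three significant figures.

β = 0.805

Leg 1: speed unknown; τ_1 = 427.4/γ_1.
Leg 2: γ = 1/√(1 − 0.9146²) = 1/√0.1635 = 2.473; τ_2 = 41.09/2.473 = 16.62 μs.
Total proper time: τ_1 + 16.62 = 270.2, so τ_1 = 270.2 − 16.62 = 253.6 μs.
γ_1 = 427.4/253.6 = 1.685; β = √(1 − 1/γ²) = √0.6480.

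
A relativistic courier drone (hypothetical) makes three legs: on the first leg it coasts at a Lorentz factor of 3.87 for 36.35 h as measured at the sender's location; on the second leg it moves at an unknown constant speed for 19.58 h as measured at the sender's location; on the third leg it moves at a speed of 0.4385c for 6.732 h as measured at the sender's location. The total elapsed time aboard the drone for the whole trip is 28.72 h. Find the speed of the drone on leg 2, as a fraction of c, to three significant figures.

Leg 1: γ = 3.87; τ_1 = 36.35/3.870 = 9.393 h.
Leg 2: speed unknown; τ_2 = 19.58/γ_2.
Leg 3: γ = 1/√(1 − 0.4385²) = 1/√0.8077 = 1.113; τ_3 = 6.732/1.113 = 6.050 h.
Total proper time: 9.393 + τ_2 + 6.050 = 28.72, so τ_2 = 28.72 − 15.44 = 13.28 h.
γ_2 = 19.58/13.28 = 1.475; β = √(1 − 1/γ²) = √0.5402.

β = 0.735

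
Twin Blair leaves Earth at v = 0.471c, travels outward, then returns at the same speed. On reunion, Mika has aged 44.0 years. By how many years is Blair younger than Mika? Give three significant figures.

γ = 1/√(1 − 0.471²) = 1/√0.7782 = 1.134
Blair's elapsed proper time: τ = 44.0/1.134 = 38.81 years.
Age gap = Δt − τ = 44.0 − 38.81 years.

Δt − τ = 5.19 years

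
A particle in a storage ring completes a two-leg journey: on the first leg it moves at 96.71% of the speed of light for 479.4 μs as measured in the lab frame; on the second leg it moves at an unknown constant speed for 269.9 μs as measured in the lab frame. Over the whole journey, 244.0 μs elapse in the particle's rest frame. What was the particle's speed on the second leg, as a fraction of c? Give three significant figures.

Leg 1: β = 0.9671; γ = 1/√(1 − 0.9671²) = 1/√0.06472 = 3.931; τ_1 = 479.4/3.931 = 122.0 μs.
Leg 2: speed unknown; τ_2 = 269.9/γ_2.
Total proper time: 122.0 + τ_2 = 244.0, so τ_2 = 244.0 − 122.0 = 122.0 μs.
γ_2 = 269.9/122.0 = 2.212; β = √(1 − 1/γ²) = √0.7955.

β = 0.892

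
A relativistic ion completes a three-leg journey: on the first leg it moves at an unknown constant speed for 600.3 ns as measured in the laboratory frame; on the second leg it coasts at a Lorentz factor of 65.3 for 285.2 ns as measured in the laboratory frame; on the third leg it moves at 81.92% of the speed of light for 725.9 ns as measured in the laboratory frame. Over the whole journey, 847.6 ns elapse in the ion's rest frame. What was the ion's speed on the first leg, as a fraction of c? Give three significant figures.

Leg 1: speed unknown; τ_1 = 600.3/γ_1.
Leg 2: γ = 65.3; τ_2 = 285.2/65.30 = 4.368 ns.
Leg 3: β = 0.8192; γ = 1/√(1 − 0.8192²) = 1/√0.3289 = 1.744; τ_3 = 725.9/1.744 = 416.3 ns.
Total proper time: τ_1 + 4.368 + 416.3 = 847.6, so τ_1 = 847.6 − 420.7 = 426.9 ns.
γ_1 = 600.3/426.9 = 1.406; β = √(1 − 1/γ²) = √0.4942.

β = 0.703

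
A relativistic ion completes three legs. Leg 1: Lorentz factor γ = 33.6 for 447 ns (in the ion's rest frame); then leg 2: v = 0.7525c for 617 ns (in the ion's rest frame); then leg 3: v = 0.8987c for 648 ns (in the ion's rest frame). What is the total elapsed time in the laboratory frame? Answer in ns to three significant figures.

Δt = 1.74×10⁴ ns

Leg 1: γ = 33.6; Δt_1 = 33.60 × 447 = 1.502×10⁴ ns.
Leg 2: γ = 1/√(1 − 0.7525²) = 1/√0.4337 = 1.518; Δt_2 = 1.518 × 617 = 936.8 ns.
Leg 3: γ = 1/√(1 − 0.8987²) = 1/√0.1923 = 2.280; Δt_3 = 2.280 × 648 = 1478 ns.
Total: 1.502×10⁴ + 936.8 + 1478 ns.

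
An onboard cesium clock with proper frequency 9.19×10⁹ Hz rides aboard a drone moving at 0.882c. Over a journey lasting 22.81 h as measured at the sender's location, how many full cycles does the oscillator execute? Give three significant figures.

N = 3.56×10¹⁴

γ = 1/√(1 − 0.882²) = 1/√0.2221 = 2.122
The oscillator's own cycle count is N = f × τ where τ is the proper time aboard the drone. τ = Δt/γ = 22.81/2.122 = 10.75 h = 3.870×10⁴ s.
N = 9.19×10⁹ × 3.870×10⁴ = 3.556×10¹⁴.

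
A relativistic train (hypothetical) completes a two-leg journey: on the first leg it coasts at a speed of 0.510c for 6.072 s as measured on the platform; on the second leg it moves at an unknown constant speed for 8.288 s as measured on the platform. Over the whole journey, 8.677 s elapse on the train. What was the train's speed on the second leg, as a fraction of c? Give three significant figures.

β = 0.909

Leg 1: γ = 1/√(1 − 0.510²) = 1/√0.7399 = 1.163; τ_1 = 6.072/1.163 = 5.223 s.
Leg 2: speed unknown; τ_2 = 8.288/γ_2.
Total proper time: 5.223 + τ_2 = 8.677, so τ_2 = 8.677 − 5.223 = 3.454 s.
γ_2 = 8.288/3.454 = 2.400; β = √(1 − 1/γ²) = √0.8263.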